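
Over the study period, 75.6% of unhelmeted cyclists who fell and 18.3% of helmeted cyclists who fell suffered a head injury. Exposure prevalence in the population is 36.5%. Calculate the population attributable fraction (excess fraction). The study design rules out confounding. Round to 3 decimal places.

p₁ = 0.756, p₀ = 0.183.
Overall risk P(Y=1) = π·p₁ + (1−π)·p₀ = 0.365×0.756 + 0.635×0.183 = 0.39214.
Under exogeneity, PAF = [P(Y=1) − p₀] / P(Y=1).
PAF = (0.39214 − 0.183) / 0.39214 ≈ 0.5333

PAF ≈ 0.533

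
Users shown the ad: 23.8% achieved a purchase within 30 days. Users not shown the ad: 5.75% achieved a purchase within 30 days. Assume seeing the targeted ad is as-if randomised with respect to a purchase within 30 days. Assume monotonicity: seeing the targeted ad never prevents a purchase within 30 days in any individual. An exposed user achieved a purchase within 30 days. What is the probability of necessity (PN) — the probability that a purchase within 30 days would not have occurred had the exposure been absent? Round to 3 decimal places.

p₁ = 0.238, p₀ = 0.0575.
Under exogeneity and monotonicity, PN = (p₁ − p₀) / p₁.
PN = (0.238 − 0.0575) / 0.238 = 0.1805 / 0.238 ≈ 0.7584

PN ≈ 0.758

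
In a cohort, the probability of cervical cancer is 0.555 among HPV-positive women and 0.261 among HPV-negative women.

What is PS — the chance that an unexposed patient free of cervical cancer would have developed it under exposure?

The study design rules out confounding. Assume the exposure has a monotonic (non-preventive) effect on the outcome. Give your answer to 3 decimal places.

PS ≈ 0.398

Let p₁ = 0.555, p₀ = 0.261.
Under exogeneity and monotonicity, PS = (p₁ − p₀) / (1 − p₀).
PS = (0.555 − 0.261) / (1 − 0.261) = 0.294 / 0.739 ≈ 0.3978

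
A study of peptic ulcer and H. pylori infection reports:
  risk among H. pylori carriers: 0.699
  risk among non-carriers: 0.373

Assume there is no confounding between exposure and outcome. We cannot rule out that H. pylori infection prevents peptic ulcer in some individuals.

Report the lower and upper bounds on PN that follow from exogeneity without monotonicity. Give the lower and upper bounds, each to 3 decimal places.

0.466 ≤ PN ≤ 0.897

Let p₁ = 0.699, p₀ = 0.373.
Under exogeneity alone the bounds on PN are max{0,(p₁−p₀)/p₁} ≤ PN ≤ min{1,(1−p₀)/p₁}.
  lower = (p₁ − p₀)/p₁ = 0.326 / 0.699 ≈ 0.4664
  upper = min{1, (1 − p₀)/p₁} = 0.627 / 0.699 ≈ 0.8970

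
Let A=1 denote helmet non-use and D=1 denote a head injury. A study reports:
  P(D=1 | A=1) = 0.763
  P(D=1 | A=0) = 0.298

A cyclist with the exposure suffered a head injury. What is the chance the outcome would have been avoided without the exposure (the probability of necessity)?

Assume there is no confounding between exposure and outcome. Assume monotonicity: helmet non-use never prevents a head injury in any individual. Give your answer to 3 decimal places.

Let p₁ = 0.763, p₀ = 0.298.
Under exogeneity and monotonicity, PN = (p₁ − p₀) / p₁.
PN = (0.763 − 0.298) / 0.763 = 0.465 / 0.763 ≈ 0.6094

PN ≈ 0.609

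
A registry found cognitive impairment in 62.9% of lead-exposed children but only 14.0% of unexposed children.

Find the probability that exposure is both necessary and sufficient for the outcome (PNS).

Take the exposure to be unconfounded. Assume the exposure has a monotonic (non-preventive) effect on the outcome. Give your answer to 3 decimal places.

p₁ = 0.629, p₀ = 0.14.
Under exogeneity and monotonicity, PNS = p₁ − p₀.
PNS = 0.629 − 0.14 = 0.489

PNS ≈ 0.489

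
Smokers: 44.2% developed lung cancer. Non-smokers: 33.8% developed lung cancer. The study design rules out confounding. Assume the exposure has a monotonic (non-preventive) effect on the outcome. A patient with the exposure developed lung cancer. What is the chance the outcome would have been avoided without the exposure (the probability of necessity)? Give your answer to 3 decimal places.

PN ≈ 0.235

p₁ = 0.442, p₀ = 0.338.
Under exogeneity and monotonicity, PN = (p₁ − p₀) / p₁.
PN = (0.442 − 0.338) / 0.442 = 0.104 / 0.442 ≈ 0.2353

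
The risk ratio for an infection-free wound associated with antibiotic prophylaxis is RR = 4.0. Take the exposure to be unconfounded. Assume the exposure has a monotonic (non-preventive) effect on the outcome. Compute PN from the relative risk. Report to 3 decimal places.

PN ≈ 0.750

Under exogeneity and monotonicity, PN = (RR − 1) / RR = 1 − 1/RR.
PN = (4.0 − 1) / 4.0 = 3 / 4.0 ≈ 0.7500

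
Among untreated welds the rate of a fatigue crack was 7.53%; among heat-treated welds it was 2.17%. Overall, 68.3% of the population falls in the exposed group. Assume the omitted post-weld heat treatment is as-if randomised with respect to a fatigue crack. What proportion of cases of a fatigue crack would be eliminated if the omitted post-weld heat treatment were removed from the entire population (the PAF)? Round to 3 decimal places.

PAF ≈ 0.628

p₁ = 0.0753, p₀ = 0.0217.
Overall risk P(Y=1) = π·p₁ + (1−π)·p₀ = 0.683×0.0753 + 0.317×0.0217 = 0.058309.
Under exogeneity, PAF = [P(Y=1) − p₀] / P(Y=1).
PAF = (0.058309 − 0.0217) / 0.058309 ≈ 0.6278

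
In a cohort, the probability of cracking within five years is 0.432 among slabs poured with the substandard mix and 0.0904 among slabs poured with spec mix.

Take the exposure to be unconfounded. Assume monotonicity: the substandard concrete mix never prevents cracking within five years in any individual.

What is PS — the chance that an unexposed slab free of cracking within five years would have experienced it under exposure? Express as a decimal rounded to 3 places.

PS ≈ 0.376

Let p₁ = 0.432, p₀ = 0.0904.
Under exogeneity and monotonicity, PS = (p₁ − p₀) / (1 − p₀).
PS = (0.432 − 0.0904) / (1 − 0.0904) = 0.3416 / 0.9096 ≈ 0.3755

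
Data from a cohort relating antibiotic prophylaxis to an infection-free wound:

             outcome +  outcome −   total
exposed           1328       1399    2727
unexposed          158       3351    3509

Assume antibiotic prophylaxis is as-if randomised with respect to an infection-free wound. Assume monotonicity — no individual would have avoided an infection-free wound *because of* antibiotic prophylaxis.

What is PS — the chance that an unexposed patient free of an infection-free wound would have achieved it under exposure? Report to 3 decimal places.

PS ≈ 0.463

p₁ = P(outcome | exposed) = 1328/2727 = 0.48698
p₀ = P(outcome | unexposed) = 158/3509 = 0.045027
Under exogeneity and monotonicity, PS = (p₁ − p₀)/(1 − p₀).
PS = (0.48698 − 0.045027) / 0.95497 ≈ 0.4628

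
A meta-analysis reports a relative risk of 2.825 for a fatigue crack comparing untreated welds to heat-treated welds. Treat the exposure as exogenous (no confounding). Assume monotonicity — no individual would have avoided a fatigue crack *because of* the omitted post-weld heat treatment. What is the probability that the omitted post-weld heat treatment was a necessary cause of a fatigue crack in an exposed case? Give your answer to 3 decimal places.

Under exogeneity and monotonicity, PN = (RR − 1) / RR = 1 − 1/RR.
PN = (2.825 − 1) / 2.825 = 1.825 / 2.825 ≈ 0.6460

PN ≈ 0.646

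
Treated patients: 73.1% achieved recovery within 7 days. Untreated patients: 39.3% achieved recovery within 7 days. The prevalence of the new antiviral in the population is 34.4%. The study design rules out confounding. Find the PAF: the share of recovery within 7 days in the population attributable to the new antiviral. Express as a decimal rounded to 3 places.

p₁ = 0.731, p₀ = 0.393.
Overall risk P(Y=1) = π·p₁ + (1−π)·p₀ = 0.344×0.731 + 0.656×0.393 = 0.50927.
Under exogeneity, PAF = [P(Y=1) − p₀] / P(Y=1).
PAF = (0.50927 − 0.393) / 0.50927 ≈ 0.2283

PAF ≈ 0.228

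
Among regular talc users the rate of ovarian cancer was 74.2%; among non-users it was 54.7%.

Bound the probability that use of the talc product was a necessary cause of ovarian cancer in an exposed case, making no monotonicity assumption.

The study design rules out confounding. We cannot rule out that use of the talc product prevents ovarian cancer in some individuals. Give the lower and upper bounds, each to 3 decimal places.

p₁ = 0.742, p₀ = 0.547.
Under exogeneity alone the bounds on PN are max{0,(p₁−p₀)/p₁} ≤ PN ≤ min{1,(1−p₀)/p₁}.
  lower = (p₁ − p₀)/p₁ = 0.195 / 0.742 ≈ 0.2628
  upper = min{1, (1 − p₀)/p₁} = 0.453 / 0.742 ≈ 0.6105

0.263 ≤ PN ≤ 0.611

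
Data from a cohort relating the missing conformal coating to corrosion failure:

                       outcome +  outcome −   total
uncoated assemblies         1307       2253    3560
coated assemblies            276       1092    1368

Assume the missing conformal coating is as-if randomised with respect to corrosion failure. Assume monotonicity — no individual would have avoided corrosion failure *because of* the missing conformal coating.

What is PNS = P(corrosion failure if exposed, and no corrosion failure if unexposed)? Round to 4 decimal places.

p₁ = P(outcome | exposed) = 1307/3560 = 0.36713
p₀ = P(outcome | unexposed) = 276/1368 = 0.20175
Under exogeneity and monotonicity, PNS = p₁ − p₀.
PNS = 0.36713 − 0.20175 = 0.16538

PNS ≈ 0.1654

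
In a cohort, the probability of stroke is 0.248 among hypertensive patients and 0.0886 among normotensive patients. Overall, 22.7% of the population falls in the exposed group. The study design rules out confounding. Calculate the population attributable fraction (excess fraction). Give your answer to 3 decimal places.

PAF ≈ 0.290

Let p₁ = 0.248, p₀ = 0.0886.
Overall risk P(Y=1) = π·p₁ + (1−π)·p₀ = 0.227×0.248 + 0.773×0.0886 = 0.12478.
Under exogeneity, PAF = [P(Y=1) − p₀] / P(Y=1).
PAF = (0.12478 − 0.0886) / 0.12478 ≈ 0.2900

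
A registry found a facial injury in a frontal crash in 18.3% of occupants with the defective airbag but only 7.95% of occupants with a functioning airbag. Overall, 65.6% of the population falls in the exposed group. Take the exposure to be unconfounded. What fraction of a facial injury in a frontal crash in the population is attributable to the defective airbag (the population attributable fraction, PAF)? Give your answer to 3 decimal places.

PAF ≈ 0.461

p₁ = 0.183, p₀ = 0.0795.
Overall risk P(Y=1) = π·p₁ + (1−π)·p₀ = 0.656×0.183 + 0.344×0.0795 = 0.1474.
Under exogeneity, PAF = [P(Y=1) − p₀] / P(Y=1).
PAF = (0.1474 − 0.0795) / 0.1474 ≈ 0.4606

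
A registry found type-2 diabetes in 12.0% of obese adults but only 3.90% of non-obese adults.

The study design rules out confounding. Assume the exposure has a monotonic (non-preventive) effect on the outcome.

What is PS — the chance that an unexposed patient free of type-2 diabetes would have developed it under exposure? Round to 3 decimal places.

PS ≈ 0.084

p₁ = 0.12, p₀ = 0.039.
Under exogeneity and monotonicity, PS = (p₁ − p₀) / (1 − p₀).
PS = (0.12 − 0.039) / (1 − 0.039) = 0.081 / 0.961 ≈ 0.0843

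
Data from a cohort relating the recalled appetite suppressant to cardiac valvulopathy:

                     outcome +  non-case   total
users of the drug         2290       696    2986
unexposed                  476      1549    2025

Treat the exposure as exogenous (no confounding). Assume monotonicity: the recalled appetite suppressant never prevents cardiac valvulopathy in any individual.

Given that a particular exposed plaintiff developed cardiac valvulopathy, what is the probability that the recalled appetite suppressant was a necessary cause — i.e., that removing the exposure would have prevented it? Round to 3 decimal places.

PN ≈ 0.693

p₁ = P(outcome | exposed) = 2290/2986 = 0.76691
p₀ = P(outcome | unexposed) = 476/2025 = 0.23506
Under exogeneity and monotonicity, PN = (p₁ − p₀)/p₁.
PN = (0.76691 − 0.23506) / 0.76691 ≈ 0.6935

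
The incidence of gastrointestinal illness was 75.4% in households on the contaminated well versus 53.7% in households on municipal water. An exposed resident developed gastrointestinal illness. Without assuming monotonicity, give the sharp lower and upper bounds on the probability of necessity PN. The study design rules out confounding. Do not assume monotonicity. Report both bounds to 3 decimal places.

0.288 ≤ PN ≤ 0.614

p₁ = 0.754, p₀ = 0.537.
Under exogeneity alone the bounds on PN are max{0,(p₁−p₀)/p₁} ≤ PN ≤ min{1,(1−p₀)/p₁}.
  lower = (p₁ − p₀)/p₁ = 0.217 / 0.754 ≈ 0.2878
  upper = min{1, (1 − p₀)/p₁} = 0.463 / 0.754 ≈ 0.6141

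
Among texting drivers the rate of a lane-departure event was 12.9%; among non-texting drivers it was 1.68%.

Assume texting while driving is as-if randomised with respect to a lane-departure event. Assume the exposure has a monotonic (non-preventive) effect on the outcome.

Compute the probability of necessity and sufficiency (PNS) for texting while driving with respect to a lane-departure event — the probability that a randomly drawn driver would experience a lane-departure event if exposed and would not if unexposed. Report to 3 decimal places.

PNS ≈ 0.112

p₁ = 0.129, p₀ = 0.0168.
Under exogeneity and monotonicity, PNS = p₁ − p₀.
PNS = 0.129 − 0.0168 = 0.1122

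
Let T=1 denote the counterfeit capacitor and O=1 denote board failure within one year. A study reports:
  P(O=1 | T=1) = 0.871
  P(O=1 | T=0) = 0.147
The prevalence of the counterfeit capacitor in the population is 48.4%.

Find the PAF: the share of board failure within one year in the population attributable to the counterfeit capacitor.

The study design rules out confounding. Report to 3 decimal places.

Let p₁ = 0.871, p₀ = 0.147.
Overall risk P(Y=1) = π·p₁ + (1−π)·p₀ = 0.484×0.871 + 0.516×0.147 = 0.49742.
Under exogeneity, PAF = [P(Y=1) − p₀] / P(Y=1).
PAF = (0.49742 − 0.147) / 0.49742 ≈ 0.7045

PAF ≈ 0.704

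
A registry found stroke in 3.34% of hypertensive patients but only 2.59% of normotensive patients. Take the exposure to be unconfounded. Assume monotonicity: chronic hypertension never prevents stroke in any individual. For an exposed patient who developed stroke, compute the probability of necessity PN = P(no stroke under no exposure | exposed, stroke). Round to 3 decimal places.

p₁ = 0.0334, p₀ = 0.0259.
Under exogeneity and monotonicity, PN = (p₁ − p₀) / p₁.
PN = (0.0334 − 0.0259) / 0.0334 = 0.0075 / 0.0334 ≈ 0.2246

PN ≈ 0.225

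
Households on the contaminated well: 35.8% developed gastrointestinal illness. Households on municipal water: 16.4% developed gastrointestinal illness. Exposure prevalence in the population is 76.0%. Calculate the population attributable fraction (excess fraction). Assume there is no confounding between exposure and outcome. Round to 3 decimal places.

p₁ = 0.358, p₀ = 0.164.
Overall risk P(Y=1) = π·p₁ + (1−π)·p₀ = 0.76×0.358 + 0.24×0.164 = 0.31144.
Under exogeneity, PAF = [P(Y=1) − p₀] / P(Y=1).
PAF = (0.31144 − 0.164) / 0.31144 ≈ 0.4734

PAF ≈ 0.473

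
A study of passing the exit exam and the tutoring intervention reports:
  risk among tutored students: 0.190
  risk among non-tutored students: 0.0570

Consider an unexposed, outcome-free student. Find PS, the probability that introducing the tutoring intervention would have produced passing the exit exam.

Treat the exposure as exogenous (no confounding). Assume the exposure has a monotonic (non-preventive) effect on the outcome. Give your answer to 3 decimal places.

PS ≈ 0.141

Let p₁ = 0.19, p₀ = 0.057.
Under exogeneity and monotonicity, PS = (p₁ − p₀) / (1 − p₀).
PS = (0.19 − 0.057) / (1 − 0.057) = 0.133 / 0.943 ≈ 0.1410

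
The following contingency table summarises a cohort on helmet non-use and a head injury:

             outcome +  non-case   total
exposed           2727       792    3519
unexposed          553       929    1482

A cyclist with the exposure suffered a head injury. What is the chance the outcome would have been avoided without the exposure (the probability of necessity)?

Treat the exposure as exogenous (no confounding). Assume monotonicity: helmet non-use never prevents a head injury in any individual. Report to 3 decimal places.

PN ≈ 0.518

p₁ = P(outcome | exposed) = 2727/3519 = 0.77494
p₀ = P(outcome | unexposed) = 553/1482 = 0.37314
Under exogeneity and monotonicity, PN = (p₁ − p₀) / p₁.
PN = (0.77494 − 0.37314) / 0.77494 = 0.40179 / 0.77494 ≈ 0.5185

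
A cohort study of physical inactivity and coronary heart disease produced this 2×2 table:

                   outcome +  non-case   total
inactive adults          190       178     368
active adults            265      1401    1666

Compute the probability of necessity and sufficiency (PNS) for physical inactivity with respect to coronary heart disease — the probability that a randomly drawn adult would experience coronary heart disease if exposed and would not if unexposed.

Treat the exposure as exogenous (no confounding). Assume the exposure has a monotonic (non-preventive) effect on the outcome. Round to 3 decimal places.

p₁ = P(outcome | exposed) = 190/368 = 0.5163
p₀ = P(outcome | unexposed) = 265/1666 = 0.15906
Under exogeneity and monotonicity, PNS = p₁ − p₀.
PNS = 0.5163 − 0.15906 = 0.35724

PNS ≈ 0.357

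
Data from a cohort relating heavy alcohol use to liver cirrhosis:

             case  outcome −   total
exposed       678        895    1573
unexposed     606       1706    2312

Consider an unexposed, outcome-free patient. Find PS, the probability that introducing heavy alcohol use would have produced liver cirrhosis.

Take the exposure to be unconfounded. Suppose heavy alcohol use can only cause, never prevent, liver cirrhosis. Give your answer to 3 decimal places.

p₁ = P(outcome | exposed) = 678/1573 = 0.43102
p₀ = P(outcome | unexposed) = 606/2312 = 0.26211
Under exogeneity and monotonicity, PS = (p₁ − p₀) / (1 − p₀).
PS = (0.43102 − 0.26211) / (1 − 0.26211) = 0.16891 / 0.73789 ≈ 0.2289

PS ≈ 0.229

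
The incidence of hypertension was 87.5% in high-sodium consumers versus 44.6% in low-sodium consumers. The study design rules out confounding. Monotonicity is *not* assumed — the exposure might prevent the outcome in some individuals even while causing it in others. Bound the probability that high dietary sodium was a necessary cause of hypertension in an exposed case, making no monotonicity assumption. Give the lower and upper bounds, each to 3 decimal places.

0.490 ≤ PN ≤ 0.633

p₁ = 0.875, p₀ = 0.446.
Under exogeneity alone the bounds on PN are max{0,(p₁−p₀)/p₁} ≤ PN ≤ min{1,(1−p₀)/p₁}.
  lower = (p₁ − p₀)/p₁ = 0.429 / 0.875 ≈ 0.4903
  upper = min{1, (1 − p₀)/p₁} = 0.554 / 0.875 ≈ 0.6331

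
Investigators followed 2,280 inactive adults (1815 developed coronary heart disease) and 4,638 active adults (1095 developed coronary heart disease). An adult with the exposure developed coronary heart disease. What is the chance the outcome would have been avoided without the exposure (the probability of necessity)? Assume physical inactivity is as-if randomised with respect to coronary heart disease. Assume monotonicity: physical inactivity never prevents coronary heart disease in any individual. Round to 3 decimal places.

PN ≈ 0.703

p₁ = P(outcome | exposed) = 1815/2280 = 0.79605
p₀ = P(outcome | unexposed) = 1095/4638 = 0.23609
Under exogeneity and monotonicity, PN = (p₁ − p₀) / p₁.
PN = (0.79605 − 0.23609) / 0.79605 = 0.55996 / 0.79605 ≈ 0.7034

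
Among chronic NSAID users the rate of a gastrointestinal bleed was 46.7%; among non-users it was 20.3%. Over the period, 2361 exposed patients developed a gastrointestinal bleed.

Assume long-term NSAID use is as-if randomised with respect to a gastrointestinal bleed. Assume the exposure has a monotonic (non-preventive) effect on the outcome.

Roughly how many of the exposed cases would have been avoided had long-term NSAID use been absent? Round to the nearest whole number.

about 1335 cases

p₁ = 0.467, p₀ = 0.203.
PN = (p₁ − p₀)/p₁ = (0.467 − 0.203) / 0.467 ≈ 0.56531.
Attributable cases ≈ PN × (exposed cases) = 0.56531 × 2361 ≈ 1334.70.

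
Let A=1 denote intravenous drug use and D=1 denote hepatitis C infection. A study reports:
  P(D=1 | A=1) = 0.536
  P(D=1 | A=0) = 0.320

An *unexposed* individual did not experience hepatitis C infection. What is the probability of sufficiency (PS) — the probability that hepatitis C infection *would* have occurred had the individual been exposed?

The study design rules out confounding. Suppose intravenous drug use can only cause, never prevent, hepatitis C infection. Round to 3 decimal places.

PS ≈ 0.318

Let p₁ = 0.536, p₀ = 0.32.
Under exogeneity and monotonicity, PS = (p₁ − p₀) / (1 − p₀).
PS = (0.536 − 0.32) / (1 − 0.32) = 0.216 / 0.68 ≈ 0.3176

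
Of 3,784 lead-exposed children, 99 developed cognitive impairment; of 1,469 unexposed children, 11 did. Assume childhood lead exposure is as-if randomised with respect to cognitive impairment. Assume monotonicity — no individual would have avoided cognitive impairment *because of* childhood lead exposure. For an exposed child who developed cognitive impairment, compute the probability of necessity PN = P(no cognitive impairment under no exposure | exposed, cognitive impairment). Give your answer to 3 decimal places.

p₁ = P(outcome | exposed) = 99/3784 = 0.026163
p₀ = P(outcome | unexposed) = 11/1469 = 0.0074881
Under exogeneity and monotonicity, PN = (p₁ − p₀) / p₁.
PN = (0.026163 − 0.0074881) / 0.026163 = 0.018675 / 0.026163 ≈ 0.7138

PN ≈ 0.714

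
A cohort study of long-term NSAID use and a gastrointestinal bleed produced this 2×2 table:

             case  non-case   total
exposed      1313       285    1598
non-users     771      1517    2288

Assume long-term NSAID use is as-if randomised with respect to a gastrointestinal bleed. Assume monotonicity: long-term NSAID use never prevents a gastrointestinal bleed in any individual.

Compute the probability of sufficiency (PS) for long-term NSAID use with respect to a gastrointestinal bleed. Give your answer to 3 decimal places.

PS ≈ 0.731

p₁ = P(outcome | exposed) = 1313/1598 = 0.82165
p₀ = P(outcome | unexposed) = 771/2288 = 0.33698
Under exogeneity and monotonicity, PS = (p₁ − p₀)/(1 − p₀).
PS = (0.82165 − 0.33698) / 0.66302 ≈ 0.7310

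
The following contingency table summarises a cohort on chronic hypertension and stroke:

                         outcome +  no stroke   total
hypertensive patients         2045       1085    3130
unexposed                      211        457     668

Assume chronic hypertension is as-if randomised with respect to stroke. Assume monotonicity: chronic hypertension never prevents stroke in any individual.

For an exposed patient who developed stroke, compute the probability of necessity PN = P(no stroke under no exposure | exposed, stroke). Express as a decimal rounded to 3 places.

PN ≈ 0.517

p₁ = P(outcome | exposed) = 2045/3130 = 0.65335
p₀ = P(outcome | unexposed) = 211/668 = 0.31587
Under exogeneity and monotonicity, PN = (p₁ − p₀)/p₁.
PN = (0.65335 − 0.31587) / 0.65335 ≈ 0.5165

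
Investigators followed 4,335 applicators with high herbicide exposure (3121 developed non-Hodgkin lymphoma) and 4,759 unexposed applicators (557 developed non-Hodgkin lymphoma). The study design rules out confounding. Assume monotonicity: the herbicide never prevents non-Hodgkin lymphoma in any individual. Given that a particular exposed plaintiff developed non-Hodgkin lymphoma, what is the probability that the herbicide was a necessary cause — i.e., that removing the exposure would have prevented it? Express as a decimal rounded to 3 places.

PN ≈ 0.837

p₁ = P(outcome | exposed) = 3121/4335 = 0.71995
p₀ = P(outcome | unexposed) = 557/4759 = 0.11704
Under exogeneity and monotonicity, PN = (p₁ − p₀) / p₁.
PN = (0.71995 − 0.11704) / 0.71995 = 0.60291 / 0.71995 ≈ 0.8374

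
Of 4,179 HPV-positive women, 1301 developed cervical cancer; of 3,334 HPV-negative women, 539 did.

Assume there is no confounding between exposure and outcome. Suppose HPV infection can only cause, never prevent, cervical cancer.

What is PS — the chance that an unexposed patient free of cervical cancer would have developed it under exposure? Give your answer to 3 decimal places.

p₁ = P(outcome | exposed) = 1301/4179 = 0.31132
p₀ = P(outcome | unexposed) = 539/3334 = 0.16167
Under exogeneity and monotonicity, PS = (p₁ − p₀) / (1 − p₀).
PS = (0.31132 − 0.16167) / (1 − 0.16167) = 0.14965 / 0.83833 ≈ 0.1785

PS ≈ 0.179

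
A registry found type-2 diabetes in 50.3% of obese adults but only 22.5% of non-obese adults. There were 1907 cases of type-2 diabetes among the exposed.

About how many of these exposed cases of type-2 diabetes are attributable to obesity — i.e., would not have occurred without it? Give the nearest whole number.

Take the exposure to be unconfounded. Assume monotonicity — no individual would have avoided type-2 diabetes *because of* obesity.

p₁ = 0.503, p₀ = 0.225.
PN = (p₁ − p₀)/p₁ = (0.503 − 0.225) / 0.503 ≈ 0.55268.
Attributable cases ≈ PN × (exposed cases) = 0.55268 × 1907 ≈ 1053.97.

about 1054 cases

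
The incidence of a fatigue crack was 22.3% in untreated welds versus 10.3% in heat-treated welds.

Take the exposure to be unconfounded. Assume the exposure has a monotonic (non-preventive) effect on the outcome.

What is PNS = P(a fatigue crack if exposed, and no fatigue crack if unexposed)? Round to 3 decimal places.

PNS ≈ 0.120

p₁ = 0.223, p₀ = 0.103.
Under exogeneity and monotonicity, PNS = p₁ − p₀.
PNS = 0.223 − 0.103 = 0.12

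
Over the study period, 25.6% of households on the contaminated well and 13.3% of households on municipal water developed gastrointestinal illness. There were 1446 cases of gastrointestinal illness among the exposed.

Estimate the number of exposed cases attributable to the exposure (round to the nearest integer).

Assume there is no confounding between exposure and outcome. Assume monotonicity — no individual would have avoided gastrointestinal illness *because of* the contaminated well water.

p₁ = 0.256, p₀ = 0.133.
PN = (p₁ − p₀)/p₁ = (0.256 − 0.133) / 0.256 ≈ 0.48047.
Attributable cases ≈ PN × (exposed cases) = 0.48047 × 1446 ≈ 694.76.

about 695 cases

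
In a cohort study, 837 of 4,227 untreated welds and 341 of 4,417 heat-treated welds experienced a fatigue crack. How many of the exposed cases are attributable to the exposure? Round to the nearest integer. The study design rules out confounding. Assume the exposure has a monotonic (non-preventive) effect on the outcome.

about 511 cases

p₁ = P(outcome | exposed) = 837/4227 = 0.19801
p₀ = P(outcome | unexposed) = 341/4417 = 0.077202
PN = (p₁ − p₀)/p₁ = (0.19801 − 0.077202) / 0.19801 ≈ 0.61012.
Attributable cases ≈ PN × (exposed cases) = 0.61012 × 837 ≈ 510.67.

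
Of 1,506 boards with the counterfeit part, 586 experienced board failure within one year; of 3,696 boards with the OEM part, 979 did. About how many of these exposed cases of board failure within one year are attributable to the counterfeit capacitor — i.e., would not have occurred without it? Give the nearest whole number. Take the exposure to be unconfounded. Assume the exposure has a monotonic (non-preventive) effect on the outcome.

p₁ = P(outcome | exposed) = 586/1506 = 0.38911
p₀ = P(outcome | unexposed) = 979/3696 = 0.26488
PN = (p₁ − p₀)/p₁ = (0.38911 − 0.26488) / 0.38911 ≈ 0.31926.
Attributable cases ≈ PN × (exposed cases) = 0.31926 × 586 ≈ 187.09.

about 187 cases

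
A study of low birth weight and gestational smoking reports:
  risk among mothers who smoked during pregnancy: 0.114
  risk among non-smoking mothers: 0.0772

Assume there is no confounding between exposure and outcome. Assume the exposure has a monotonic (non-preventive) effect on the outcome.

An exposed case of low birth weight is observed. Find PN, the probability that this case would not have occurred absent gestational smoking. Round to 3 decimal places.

Let p₁ = 0.114, p₀ = 0.0772.
Under exogeneity and monotonicity, PN = (p₁ − p₀) / p₁.
PN = (0.114 − 0.0772) / 0.114 = 0.0368 / 0.114 ≈ 0.3228

PN ≈ 0.323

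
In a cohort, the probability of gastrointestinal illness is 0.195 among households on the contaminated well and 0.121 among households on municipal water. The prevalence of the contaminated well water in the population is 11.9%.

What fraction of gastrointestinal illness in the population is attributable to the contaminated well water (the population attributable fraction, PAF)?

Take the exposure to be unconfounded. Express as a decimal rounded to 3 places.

Let p₁ = 0.195, p₀ = 0.121.
Overall risk P(Y=1) = π·p₁ + (1−π)·p₀ = 0.119×0.195 + 0.881×0.121 = 0.12981.
Under exogeneity, PAF = [P(Y=1) − p₀] / P(Y=1).
PAF = (0.12981 − 0.121) / 0.12981 ≈ 0.0678

PAF ≈ 0.068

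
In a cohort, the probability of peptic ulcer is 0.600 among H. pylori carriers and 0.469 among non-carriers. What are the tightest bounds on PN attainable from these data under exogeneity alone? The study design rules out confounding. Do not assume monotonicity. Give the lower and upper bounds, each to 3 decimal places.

Let p₁ = 0.6, p₀ = 0.469.
Under exogeneity alone the bounds on PN are max{0,(p₁−p₀)/p₁} ≤ PN ≤ min{1,(1−p₀)/p₁}.
  lower = (p₁ − p₀)/p₁ = 0.131 / 0.6 ≈ 0.2183
  upper = min{1, (1 − p₀)/p₁} = 0.531 / 0.6 ≈ 0.8850

0.218 ≤ PN ≤ 0.885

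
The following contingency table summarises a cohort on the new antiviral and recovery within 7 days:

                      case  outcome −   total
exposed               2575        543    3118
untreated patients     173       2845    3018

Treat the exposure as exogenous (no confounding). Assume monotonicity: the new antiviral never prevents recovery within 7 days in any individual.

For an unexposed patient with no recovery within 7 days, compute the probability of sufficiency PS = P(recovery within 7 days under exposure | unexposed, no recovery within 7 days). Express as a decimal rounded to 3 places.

p₁ = P(outcome | exposed) = 2575/3118 = 0.82585
p₀ = P(outcome | unexposed) = 173/3018 = 0.057323
Under exogeneity and monotonicity, PS = (p₁ − p₀)/(1 − p₀).
PS = (0.82585 − 0.057323) / 0.94268 ≈ 0.8153

PS ≈ 0.815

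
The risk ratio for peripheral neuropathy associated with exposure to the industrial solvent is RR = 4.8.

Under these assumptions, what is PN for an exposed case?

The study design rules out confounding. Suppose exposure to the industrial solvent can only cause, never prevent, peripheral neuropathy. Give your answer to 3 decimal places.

Under exogeneity and monotonicity, PN = (RR − 1) / RR = 1 − 1/RR.
PN = (4.8 − 1) / 4.8 = 3.8 / 4.8 ≈ 0.7917

PN ≈ 0.792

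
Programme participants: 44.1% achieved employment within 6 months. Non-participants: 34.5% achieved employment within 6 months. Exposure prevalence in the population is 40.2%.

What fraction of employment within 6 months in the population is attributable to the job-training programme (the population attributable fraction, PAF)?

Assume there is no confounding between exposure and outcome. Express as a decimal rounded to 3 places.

PAF ≈ 0.101

p₁ = 0.441, p₀ = 0.345.
Overall risk P(Y=1) = π·p₁ + (1−π)·p₀ = 0.402×0.441 + 0.598×0.345 = 0.38359.
Under exogeneity, PAF = [P(Y=1) − p₀] / P(Y=1).
PAF = (0.38359 − 0.345) / 0.38359 ≈ 0.1006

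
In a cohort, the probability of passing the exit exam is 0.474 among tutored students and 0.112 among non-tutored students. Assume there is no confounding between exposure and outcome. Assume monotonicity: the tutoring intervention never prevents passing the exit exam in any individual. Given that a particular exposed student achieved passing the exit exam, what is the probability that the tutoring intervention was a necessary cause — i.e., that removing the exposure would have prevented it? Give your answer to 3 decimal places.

PN ≈ 0.764

Let p₁ = 0.474, p₀ = 0.112.
Under exogeneity and monotonicity, PN = (p₁ − p₀) / p₁.
PN = (0.474 − 0.112) / 0.474 = 0.362 / 0.474 ≈ 0.7637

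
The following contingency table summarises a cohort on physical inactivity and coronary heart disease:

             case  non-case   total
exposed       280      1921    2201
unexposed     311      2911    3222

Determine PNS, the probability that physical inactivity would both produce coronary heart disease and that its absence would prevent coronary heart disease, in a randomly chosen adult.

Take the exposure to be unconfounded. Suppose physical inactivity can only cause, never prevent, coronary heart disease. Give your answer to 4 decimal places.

p₁ = P(outcome | exposed) = 280/2201 = 0.12721
p₀ = P(outcome | unexposed) = 311/3222 = 0.096524
Under exogeneity and monotonicity, PNS = p₁ − p₀.
PNS = 0.12721 − 0.096524 = 0.030691

PNS ≈ 0.0307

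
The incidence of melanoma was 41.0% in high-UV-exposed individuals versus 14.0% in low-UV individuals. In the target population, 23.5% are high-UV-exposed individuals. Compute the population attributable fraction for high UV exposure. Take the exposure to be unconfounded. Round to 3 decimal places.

p₁ = 0.41, p₀ = 0.14.
Overall risk P(Y=1) = π·p₁ + (1−π)·p₀ = 0.235×0.41 + 0.765×0.14 = 0.20345.
Under exogeneity, PAF = [P(Y=1) − p₀] / P(Y=1).
PAF = (0.20345 − 0.14) / 0.20345 ≈ 0.3119

PAF ≈ 0.312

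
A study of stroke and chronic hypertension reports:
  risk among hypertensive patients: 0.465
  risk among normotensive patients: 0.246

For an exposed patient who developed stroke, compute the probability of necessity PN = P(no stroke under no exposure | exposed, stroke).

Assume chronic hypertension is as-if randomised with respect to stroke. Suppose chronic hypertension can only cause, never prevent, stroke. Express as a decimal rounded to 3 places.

PN ≈ 0.471

Let p₁ = 0.465, p₀ = 0.246.
Under exogeneity and monotonicity, PN = (p₁ − p₀) / p₁.
PN = (0.465 − 0.246) / 0.465 = 0.219 / 0.465 ≈ 0.4710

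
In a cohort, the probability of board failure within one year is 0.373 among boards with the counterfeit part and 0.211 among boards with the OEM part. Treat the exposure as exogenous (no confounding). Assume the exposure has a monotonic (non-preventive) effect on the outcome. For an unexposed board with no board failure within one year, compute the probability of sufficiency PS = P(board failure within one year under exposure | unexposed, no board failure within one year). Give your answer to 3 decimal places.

PS ≈ 0.205

Let p₁ = 0.373, p₀ = 0.211.
Under exogeneity and monotonicity, PS = (p₁ − p₀) / (1 − p₀).
PS = (0.373 − 0.211) / (1 − 0.211) = 0.162 / 0.789 ≈ 0.2053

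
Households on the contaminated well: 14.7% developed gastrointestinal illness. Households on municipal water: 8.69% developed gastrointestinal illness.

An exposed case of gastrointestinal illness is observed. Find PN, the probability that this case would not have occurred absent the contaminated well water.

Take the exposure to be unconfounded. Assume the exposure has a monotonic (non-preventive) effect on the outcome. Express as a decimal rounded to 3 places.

PN ≈ 0.409

p₁ = 0.147, p₀ = 0.0869.
Under exogeneity and monotonicity, PN = (p₁ − p₀) / p₁.
PN = (0.147 − 0.0869) / 0.147 = 0.0601 / 0.147 ≈ 0.4088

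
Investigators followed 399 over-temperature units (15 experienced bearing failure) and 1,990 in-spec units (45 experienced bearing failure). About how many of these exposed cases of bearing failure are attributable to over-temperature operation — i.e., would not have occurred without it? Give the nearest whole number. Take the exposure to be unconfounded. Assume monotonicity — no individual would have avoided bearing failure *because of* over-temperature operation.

p₁ = P(outcome | exposed) = 15/399 = 0.037594
p₀ = P(outcome | unexposed) = 45/1990 = 0.022613
PN = (p₁ − p₀)/p₁ = (0.037594 − 0.022613) / 0.037594 ≈ 0.39849.
Attributable cases ≈ PN × (exposed cases) = 0.39849 × 15 ≈ 5.98.

about 6 cases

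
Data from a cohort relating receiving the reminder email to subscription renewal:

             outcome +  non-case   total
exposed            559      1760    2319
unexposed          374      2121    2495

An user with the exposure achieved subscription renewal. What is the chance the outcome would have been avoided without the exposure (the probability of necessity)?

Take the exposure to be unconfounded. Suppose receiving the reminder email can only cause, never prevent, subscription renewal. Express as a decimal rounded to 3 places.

p₁ = P(outcome | exposed) = 559/2319 = 0.24105
p₀ = P(outcome | unexposed) = 374/2495 = 0.1499
Under exogeneity and monotonicity, PN = (p₁ − p₀)/p₁.
PN = (0.24105 − 0.1499) / 0.24105 ≈ 0.3781

PN ≈ 0.378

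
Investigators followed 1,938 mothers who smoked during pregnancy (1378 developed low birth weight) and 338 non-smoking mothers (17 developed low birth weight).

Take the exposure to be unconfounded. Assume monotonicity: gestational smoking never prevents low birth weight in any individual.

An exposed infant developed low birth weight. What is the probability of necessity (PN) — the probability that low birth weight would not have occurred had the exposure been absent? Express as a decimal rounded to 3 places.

p₁ = P(outcome | exposed) = 1378/1938 = 0.71104
p₀ = P(outcome | unexposed) = 17/338 = 0.050296
Under exogeneity and monotonicity, PN = (p₁ − p₀) / p₁.
PN = (0.71104 − 0.050296) / 0.71104 = 0.66075 / 0.71104 ≈ 0.9293

PN ≈ 0.929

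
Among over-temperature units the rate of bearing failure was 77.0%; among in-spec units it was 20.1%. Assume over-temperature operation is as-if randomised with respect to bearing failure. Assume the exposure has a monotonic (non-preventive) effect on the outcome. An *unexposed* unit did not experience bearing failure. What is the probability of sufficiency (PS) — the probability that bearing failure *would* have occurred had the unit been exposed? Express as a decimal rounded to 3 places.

p₁ = 0.77, p₀ = 0.201.
Under exogeneity and monotonicity, PS = (p₁ − p₀) / (1 − p₀).
PS = (0.77 − 0.201) / (1 − 0.201) = 0.569 / 0.799 ≈ 0.7121

PS ≈ 0.712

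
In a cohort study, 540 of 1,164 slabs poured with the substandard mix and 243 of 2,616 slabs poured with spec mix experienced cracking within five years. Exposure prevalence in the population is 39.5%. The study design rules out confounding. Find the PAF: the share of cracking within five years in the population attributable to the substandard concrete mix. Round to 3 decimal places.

p₁ = P(outcome | exposed) = 540/1164 = 0.46392
p₀ = P(outcome | unexposed) = 243/2616 = 0.09289
Overall risk P(Y=1) = π·p₁ + (1−π)·p₀ = 0.395×0.46392 + 0.605×0.09289 = 0.23945.
Under exogeneity, PAF = [P(Y=1) − p₀] / P(Y=1).
PAF = (0.23945 − 0.09289) / 0.23945 ≈ 0.6121

PAF ≈ 0.612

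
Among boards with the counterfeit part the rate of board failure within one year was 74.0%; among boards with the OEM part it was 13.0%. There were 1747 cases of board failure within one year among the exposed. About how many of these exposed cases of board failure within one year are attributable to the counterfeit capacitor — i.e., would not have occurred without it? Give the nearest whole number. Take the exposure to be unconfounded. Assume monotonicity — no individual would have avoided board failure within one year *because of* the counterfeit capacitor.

p₁ = 0.74, p₀ = 0.13.
PN = (p₁ − p₀)/p₁ = (0.74 − 0.13) / 0.74 ≈ 0.82432.
Attributable cases ≈ PN × (exposed cases) = 0.82432 × 1747 ≈ 1440.09.

about 1440 cases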